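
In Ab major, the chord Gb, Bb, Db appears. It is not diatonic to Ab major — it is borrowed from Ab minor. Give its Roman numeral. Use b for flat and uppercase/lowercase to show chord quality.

bVII

In Ab major scale degree 7 is G; Gb is its lowered form, from Ab minor. Gb–Bb–Db is a major chord — the form found in Ab minor, not the diatonic vii° (Gdim). Borrowed into Ab major it is written bVII.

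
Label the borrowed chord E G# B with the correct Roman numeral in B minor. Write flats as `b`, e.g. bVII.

IV

E is scale degree 4 in B minor. Diatonically B minor has Em (iv) on that degree; E–G#–B is instead the major chord native to B major, so it takes the label IV.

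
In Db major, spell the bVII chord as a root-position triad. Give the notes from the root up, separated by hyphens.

Cb-Eb-Gb

The root of bVII is the lowered 7th degree: C becomes Cb. Stacking thirds in Db minor on Cb gives Cb–Eb–Gb.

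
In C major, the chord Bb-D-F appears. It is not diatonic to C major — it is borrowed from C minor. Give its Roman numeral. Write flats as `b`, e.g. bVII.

In C major scale degree 7 is B; Bb is its lowered form, from C minor. Diatonically C major has Bdim (vii°) on that degree; Bb–D–F is instead the major chord native to C minor, so it takes the label bVII.

bVII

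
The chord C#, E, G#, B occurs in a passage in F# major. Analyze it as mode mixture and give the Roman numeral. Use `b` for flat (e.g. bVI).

C# is scale degree 5 in F# major. Diatonically F# major has C# (V) on that degree; C#–E–G#–B is instead the minor-seventh chord native to F# minor, so it takes the label v7.

v7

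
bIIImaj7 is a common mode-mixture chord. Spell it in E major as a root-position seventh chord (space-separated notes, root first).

G B D F#

Scale degree 3 in E major is G#. bIIImaj7 uses the lowered form, G, taken from E minor. Stacking thirds in E minor on G gives G–B–D–F#.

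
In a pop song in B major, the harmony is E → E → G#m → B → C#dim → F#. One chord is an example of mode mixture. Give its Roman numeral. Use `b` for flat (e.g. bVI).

In B major the diatonic chords are B, C#m, D#m, E, F#, G#m, A#dim. E, G#m, B and F# all belong to that set. C#dim (C#–E–G) is not: scale degree 2 in B major carries C#m (ii). In B minor the chord on that degree is C#dim, so here it functions as ii°, borrowed from the parallel minor.

ii°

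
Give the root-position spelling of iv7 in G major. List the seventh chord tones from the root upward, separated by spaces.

iv7 is built on scale degree 4, which is C in both G major and its parallel. In G minor the chord on C is C–Eb–G–Bb.

C Eb G Bb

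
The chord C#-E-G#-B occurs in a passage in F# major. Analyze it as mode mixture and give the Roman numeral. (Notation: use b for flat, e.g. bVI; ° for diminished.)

v7

C# is scale degree 5 in F# major. The diatonic chord on degree 5 would be C# (V), but C#–E–G#–B is the minor-seventh chord from F# minor. As a borrowed chord it is labeled v7.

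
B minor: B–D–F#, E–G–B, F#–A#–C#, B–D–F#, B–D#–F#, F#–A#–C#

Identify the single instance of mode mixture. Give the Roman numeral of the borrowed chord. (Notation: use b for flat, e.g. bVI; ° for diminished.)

I

B minor has the diatonic set Bm, C#dim, D, Em, F#, G, A (with V from harmonic minor). Of the given chords, B–D–F# = Bm, E–G–B = Em and F#–A#–C# = F# are diatonic. B–D#–F# is not: scale degree 1 in B minor carries Bm (i). In B major the chord on that degree is B, so here it functions as I, borrowed from the parallel major.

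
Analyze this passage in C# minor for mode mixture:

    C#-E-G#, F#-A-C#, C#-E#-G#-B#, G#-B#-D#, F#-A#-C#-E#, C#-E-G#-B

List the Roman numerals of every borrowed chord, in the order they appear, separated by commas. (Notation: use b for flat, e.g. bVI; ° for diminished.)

Imaj7, IVmaj7

The diatonic triads in C# minor (with V from harmonic minor) are C#m, D#dim, E, F#m, G#, A, B. C#–E–G# = C#m, F#–A–C# = F#m, G#–B#–D# = G# and C#–E–G#–B = C#m7 all belong to that set. But C#–E#–G#–B# is foreign: the diatonic i on degree 1 is C#m, whereas C#maj7 comes from C# major. It is labeled Imaj7. F#–A#–C#–E# is not: scale degree 4 in C# minor carries F#m (iv). In C# major the chord on that degree is F#maj7, so here it functions as IVmaj7, borrowed from the parallel major.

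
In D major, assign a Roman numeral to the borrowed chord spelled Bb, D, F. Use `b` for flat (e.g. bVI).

bVI

Bb is the lowered form of scale degree 6 in D major (the diatonic degree 6 is B). Diatonically D major has Bm (vi) on that degree; Bb–D–F is instead the major chord native to D minor, so it takes the label bVI.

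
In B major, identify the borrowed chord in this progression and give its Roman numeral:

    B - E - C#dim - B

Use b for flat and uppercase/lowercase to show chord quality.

ii°

The diatonic triads in B major are B, C#m, D#m, E, F#, G#m, A#dim. Of the given chords, B and E are diatonic. But C#dim (C#–E–G) is foreign: the diatonic ii on degree 2 is C#m, whereas C#dim comes from B minor. It is labeled ii°.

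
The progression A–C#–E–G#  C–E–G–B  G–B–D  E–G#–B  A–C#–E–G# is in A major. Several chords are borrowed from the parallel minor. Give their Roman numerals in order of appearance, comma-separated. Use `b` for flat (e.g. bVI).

bIIImaj7, bVII

A major has the diatonic set A, Bm, C#m, D, E, F#m, G#dim. Of the given chords, A–C#–E–G# = Amaj7 and E–G#–B = E are diatonic. C–E–G–B is not: scale degree 3 in A major carries C#m (iii). In A minor the chord on that degree is Cmaj7, so here it functions as bIIImaj7, borrowed from the parallel minor. G–B–D doesn't fit — on degree 7 A major would have G#dim (vii°). G is the degree-7 chord of A minor, so it is the borrowed bVII.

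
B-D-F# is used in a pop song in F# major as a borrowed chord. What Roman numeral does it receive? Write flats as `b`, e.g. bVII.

The root B is the diatonic 4th degree of F# major; the borrowing shows in the chord quality. The diatonic chord on degree 4 would be B (IV), but B–D–F# is the minor chord from F# minor. As a borrowed chord it is labeled iv.

iv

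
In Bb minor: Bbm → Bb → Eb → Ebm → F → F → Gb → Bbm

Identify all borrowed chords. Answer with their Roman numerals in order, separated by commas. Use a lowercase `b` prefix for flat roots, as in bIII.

Bb minor has the diatonic set Bbm, Cdim, Db, Ebm, F, Gb, Ab (with V from harmonic minor). Of the given chords, Bbm, Ebm, F and Gb are diatonic. But Bb (Bb–D–F) is foreign: the diatonic i on degree 1 is Bbm, whereas Bb comes from Bb major. It is labeled I. But Eb (Eb–G–Bb) is foreign: the diatonic iv on degree 4 is Ebm, whereas Eb comes from Bb major. It is labeled IV.

I, IV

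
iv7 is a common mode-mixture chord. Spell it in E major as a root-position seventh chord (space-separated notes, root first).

iv7 is built on scale degree 4, which is A in both E major and its parallel. Stacking thirds in E minor on A gives A–C–E–G.

A C E G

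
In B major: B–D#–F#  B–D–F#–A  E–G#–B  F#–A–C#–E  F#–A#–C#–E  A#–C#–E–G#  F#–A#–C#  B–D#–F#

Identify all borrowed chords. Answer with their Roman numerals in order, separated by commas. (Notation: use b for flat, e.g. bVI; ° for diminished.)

In B major the diatonic chords are B, C#m, D#m, E, F#, G#m, A#dim. B–D#–F# = B, E–G#–B = E, F#–A#–C#–E = F#7, A#–C#–E–G# = A#m7b5 and F#–A#–C# = F# are all diatonic. But B–D–F#–A is foreign: the diatonic I on degree 1 is B, whereas Bm7 comes from B minor. It is labeled i7. F#–A–C#–E doesn't fit — on degree 5 B major would have F# (V). F#m7 is the degree-5 chord of B minor, so it is the borrowed v7.

i7, v7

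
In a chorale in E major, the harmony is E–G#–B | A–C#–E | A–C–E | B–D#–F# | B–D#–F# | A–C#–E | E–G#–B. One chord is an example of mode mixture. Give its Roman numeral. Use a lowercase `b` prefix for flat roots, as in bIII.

iv

The diatonic triads in E major are E, F#m, G#m, A, B, C#m, D#dim. E–G#–B = E, A–C#–E = A and B–D#–F# = B are all diatonic. But A–C–E is foreign: the diatonic IV on degree 4 is A, whereas Am comes from E minor. It is labeled iv.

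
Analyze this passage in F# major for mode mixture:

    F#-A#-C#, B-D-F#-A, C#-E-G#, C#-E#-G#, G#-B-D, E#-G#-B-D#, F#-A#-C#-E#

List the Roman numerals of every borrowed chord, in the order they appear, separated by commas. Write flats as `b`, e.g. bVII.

In F# major the diatonic chords are F#, G#m, A#m, B, C#, D#m, E#dim. F#–A#–C# = F#, C#–E#–G# = C#, E#–G#–B–D# = E#m7b5 and F#–A#–C#–E# = F#maj7 all belong to that set. B–D–F#–A doesn't fit — on degree 4 F# major would have B (IV). Bm7 is the degree-4 chord of F# minor, so it is the borrowed iv7. C#–E–G# doesn't fit — on degree 5 F# major would have C# (V). C#m is the degree-5 chord of F# minor, so it is the borrowed v. G#–B–D is not: scale degree 2 in F# major carries G#m (ii). In F# minor the chord on that degree is G#dim, so here it functions as ii°, borrowed from the parallel minor.

iv7, v, ii°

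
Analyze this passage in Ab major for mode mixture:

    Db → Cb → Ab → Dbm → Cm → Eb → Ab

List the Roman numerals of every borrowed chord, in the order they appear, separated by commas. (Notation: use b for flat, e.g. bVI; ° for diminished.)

bIII, iv

In Ab major the diatonic chords are Ab, Bbm, Cm, Db, Eb, Fm, Gdim. Of the given chords, Db, Ab, Cm and Eb are diatonic. Cb (Cb–Eb–Gb) is not: scale degree 3 in Ab major carries Cm (iii). In Ab minor the chord on that degree is Cb, so here it functions as bIII, borrowed from the parallel minor. Dbm (Db–Fb–Ab) doesn't fit — on degree 4 Ab major would have Db (IV). Dbm is the degree-4 chord of Ab minor, so it is the borrowed iv.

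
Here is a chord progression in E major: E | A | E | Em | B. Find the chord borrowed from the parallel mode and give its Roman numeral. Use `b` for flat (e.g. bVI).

E major has the diatonic set E, F#m, G#m, A, B, C#m, D#dim. E, A and B all belong to that set. Em (E–G–B) is not: scale degree 1 in E major carries E (I). In E minor the chord on that degree is Em, so here it functions as i, borrowed from the parallel minor.

i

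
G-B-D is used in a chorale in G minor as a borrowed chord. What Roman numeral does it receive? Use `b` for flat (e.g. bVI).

I

The root G is the diatonic 1st degree of G minor; the borrowing shows in the chord quality. G–B–D is a major chord — the form found in G major, not the diatonic i (Gm). Borrowed into G minor it is written I.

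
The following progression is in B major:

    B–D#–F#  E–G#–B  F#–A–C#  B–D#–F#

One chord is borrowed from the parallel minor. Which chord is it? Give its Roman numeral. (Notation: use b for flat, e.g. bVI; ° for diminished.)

The diatonic triads in B major are B, C#m, D#m, E, F#, G#m, A#dim. B–D#–F# = B and E–G#–B = E both belong to that set. F#–A–C# is not: scale degree 5 in B major carries F# (V). In B minor the chord on that degree is F#m, so here it functions as v, borrowed from the parallel minor.

v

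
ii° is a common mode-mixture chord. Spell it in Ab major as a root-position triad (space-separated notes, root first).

The root, Bb, is scale degree 2 — the same note in Ab major and Ab minor; only the chord quality changes. In Ab minor the chord on Bb is Bb–Db–Fb.

Bb Db Fb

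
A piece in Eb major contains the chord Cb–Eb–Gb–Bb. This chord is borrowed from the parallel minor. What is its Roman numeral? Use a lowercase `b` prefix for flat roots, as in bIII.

The root Cb is the lowered 6th scale degree — diatonically Eb major has C there. Cb–Eb–Gb–Bb is a major-seventh chord — the form found in Eb minor, not the diatonic vi (Cm). Borrowed into Eb major it is written bVImaj7.

bVImaj7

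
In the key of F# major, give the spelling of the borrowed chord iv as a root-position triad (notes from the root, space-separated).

The root, B, is scale degree 4 — the same note in F# major and F# minor; only the chord quality changes. Building the minor chord from the parallel minor on B: B–D–F#.

B D F#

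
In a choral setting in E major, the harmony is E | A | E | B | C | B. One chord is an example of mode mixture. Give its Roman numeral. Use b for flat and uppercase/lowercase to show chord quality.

In E major the diatonic chords are E, F#m, G#m, A, B, C#m, D#dim. E, A and B all belong to that set. But C (C–E–G) is foreign: the diatonic vi on degree 6 is C#m, whereas C comes from E minor. It is labeled bVI.

bVI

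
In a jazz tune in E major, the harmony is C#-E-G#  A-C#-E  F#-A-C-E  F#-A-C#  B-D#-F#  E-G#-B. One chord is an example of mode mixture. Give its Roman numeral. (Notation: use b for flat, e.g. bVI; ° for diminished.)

iiø7

E major has the diatonic set E, F#m, G#m, A, B, C#m, D#dim. C#–E–G# = C#m, A–C#–E = A, F#–A–C# = F#m, B–D#–F# = B and E–G#–B = E all belong to that set. F#–A–C–E doesn't fit — on degree 2 E major would have F#m (ii). F#m7b5 is the degree-2 chord of E minor, so it is the borrowed iiø7.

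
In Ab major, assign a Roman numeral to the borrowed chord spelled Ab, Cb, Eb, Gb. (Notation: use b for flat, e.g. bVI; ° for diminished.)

i7

The root Ab is the diatonic 1st degree of Ab major; the borrowing shows in the chord quality. Diatonically Ab major has Ab (I) on that degree; Ab–Cb–Eb–Gb is instead the minor-seventh chord native to Ab minor, so it takes the label i7.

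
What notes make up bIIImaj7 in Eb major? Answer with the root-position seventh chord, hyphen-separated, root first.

bIIImaj7 is built on the lowered scale degree 3. In Eb major degree 3 is G; lowered it becomes Gb. In Eb minor the chord on Gb is Gb–Bb–Db–F.

Gb-Bb-Db-F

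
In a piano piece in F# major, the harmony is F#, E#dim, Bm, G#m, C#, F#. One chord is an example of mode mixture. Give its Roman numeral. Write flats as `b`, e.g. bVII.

F# major has the diatonic set F#, G#m, A#m, B, C#, D#m, E#dim. Of the given chords, F#, E#dim, G#m and C# are diatonic. Bm (B–D–F#) is not: scale degree 4 in F# major carries B (IV). In F# minor the chord on that degree is Bm, so here it functions as iv, borrowed from the parallel minor.

iv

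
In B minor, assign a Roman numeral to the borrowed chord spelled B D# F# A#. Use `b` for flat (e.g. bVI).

The root B is the diatonic 1st degree of B minor; the borrowing shows in the chord quality. The diatonic chord on degree 1 would be Bm (i), but B–D#–F#–A# is the major-seventh chord from B major. As a borrowed chord it is labeled Imaj7.

Imaj7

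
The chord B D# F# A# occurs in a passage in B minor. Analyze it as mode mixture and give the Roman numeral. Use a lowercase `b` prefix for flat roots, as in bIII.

The root B is the diatonic 1st degree of B minor; the borrowing shows in the chord quality. The diatonic chord on degree 1 would be Bm (i), but B–D#–F#–A# is the major-seventh chord from B major. As a borrowed chord it is labeled Imaj7.

Imaj7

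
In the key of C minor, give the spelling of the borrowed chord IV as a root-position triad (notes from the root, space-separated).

F A C

The root, F, is scale degree 4 — the same note in C minor and C major; only the chord quality changes. Building the major chord from the parallel major on F: F–A–C.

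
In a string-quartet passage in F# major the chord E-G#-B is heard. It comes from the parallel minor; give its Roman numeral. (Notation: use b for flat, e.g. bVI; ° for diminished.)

The root E is the lowered 7th scale degree — diatonically F# major has E# there. The diatonic chord on degree 7 would be E#dim (vii°), but E–G#–B is the major chord from F# minor. As a borrowed chord it is labeled bVII.

bVII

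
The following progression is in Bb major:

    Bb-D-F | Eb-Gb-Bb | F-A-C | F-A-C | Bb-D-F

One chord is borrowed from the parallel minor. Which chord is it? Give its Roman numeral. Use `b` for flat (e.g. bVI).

iv

In Bb major the diatonic chords are Bb, Cm, Dm, Eb, F, Gm, Adim. Of the given chords, Bb–D–F = Bb and F–A–C = F are diatonic. Eb–Gb–Bb doesn't fit — on degree 4 Bb major would have Eb (IV). Ebm is the degree-4 chord of Bb minor, so it is the borrowed iv.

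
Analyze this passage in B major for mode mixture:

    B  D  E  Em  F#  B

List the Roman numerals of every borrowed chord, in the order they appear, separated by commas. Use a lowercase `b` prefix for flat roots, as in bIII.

In B major the diatonic chords are B, C#m, D#m, E, F#, G#m, A#dim. B, E and F# are all diatonic. D (D–F#–A) doesn't fit — on degree 3 B major would have D#m (iii). D is the degree-3 chord of B minor, so it is the borrowed bIII. Em (E–G–B) is not: scale degree 4 in B major carries E (IV). In B minor the chord on that degree is Em, so here it functions as iv, borrowed from the parallel minor.

bIII, iv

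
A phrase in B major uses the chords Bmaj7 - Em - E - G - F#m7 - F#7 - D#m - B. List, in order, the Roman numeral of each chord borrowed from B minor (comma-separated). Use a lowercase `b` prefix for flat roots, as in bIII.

iv, bVI, v7

B major has the diatonic set B, C#m, D#m, E, F#, G#m, A#dim. Bmaj7, E, F#7, D#m and B all belong to that set. Em (E–G–B) is not: scale degree 4 in B major carries E (IV). In B minor the chord on that degree is Em, so here it functions as iv, borrowed from the parallel minor. But G (G–B–D) is foreign: the diatonic vi on degree 6 is G#m, whereas G comes from B minor. It is labeled bVI. F#m7 (F#–A–C#–E) doesn't fit — on degree 5 B major would have F# (V). F#m7 is the degree-5 chord of B minor, so it is the borrowed v7.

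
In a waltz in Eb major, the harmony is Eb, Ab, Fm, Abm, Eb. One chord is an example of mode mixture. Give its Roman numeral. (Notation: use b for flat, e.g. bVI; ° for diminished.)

iv

The diatonic triads in Eb major are Eb, Fm, Gm, Ab, Bb, Cm, Ddim. Eb, Ab and Fm all belong to that set. Abm (Ab–Cb–Eb) doesn't fit — on degree 4 Eb major would have Ab (IV). Abm is the degree-4 chord of Eb minor, so it is the borrowed iv.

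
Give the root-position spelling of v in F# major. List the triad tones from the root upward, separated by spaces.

C# E G#

The root, C#, is scale degree 5 — the same note in F# major and F# minor; only the chord quality changes. Building the minor chord from the parallel minor on C#: C#–E–G#.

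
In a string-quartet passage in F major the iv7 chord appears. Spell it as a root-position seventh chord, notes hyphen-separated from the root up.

The root, Bb, is scale degree 4 — the same note in F major and F minor; only the chord quality changes. Building the minor-seventh chord from the parallel minor on Bb: Bb–Db–F–Ab.

Bb-Db-F-Ab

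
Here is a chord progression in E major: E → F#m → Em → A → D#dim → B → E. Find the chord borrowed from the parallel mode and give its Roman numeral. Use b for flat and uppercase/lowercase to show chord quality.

i

The diatonic triads in E major are E, F#m, G#m, A, B, C#m, D#dim. E, F#m, A, D#dim and B all belong to that set. Em (E–G–B) doesn't fit — on degree 1 E major would have E (I). Em is the degree-1 chord of E minor, so it is the borrowed i.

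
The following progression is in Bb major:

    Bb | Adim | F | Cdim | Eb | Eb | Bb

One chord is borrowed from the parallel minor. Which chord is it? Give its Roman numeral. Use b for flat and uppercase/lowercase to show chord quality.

ii°

Bb major has the diatonic set Bb, Cm, Dm, Eb, F, Gm, Adim. Bb, Adim, F and Eb are all diatonic. Cdim (C–Eb–Gb) doesn't fit — on degree 2 Bb major would have Cm (ii). Cdim is the degree-2 chord of Bb minor, so it is the borrowed ii°.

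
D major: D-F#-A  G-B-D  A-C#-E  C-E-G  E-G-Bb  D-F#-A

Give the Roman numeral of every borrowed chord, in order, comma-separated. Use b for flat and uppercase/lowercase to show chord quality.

In D major the diatonic chords are D, Em, F#m, G, A, Bm, C#dim. D–F#–A = D, G–B–D = G and A–C#–E = A are all diatonic. C–E–G doesn't fit — on degree 7 D major would have C#dim (vii°). C is the degree-7 chord of D minor, so it is the borrowed bVII. E–G–Bb doesn't fit — on degree 2 D major would have Em (ii). Edim is the degree-2 chord of D minor, so it is the borrowed ii°.

bVII, ii°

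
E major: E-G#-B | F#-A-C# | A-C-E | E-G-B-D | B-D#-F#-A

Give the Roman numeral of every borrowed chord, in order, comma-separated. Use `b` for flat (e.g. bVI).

iv, i7

The diatonic triads in E major are E, F#m, G#m, A, B, C#m, D#dim. E–G#–B = E, F#–A–C# = F#m and B–D#–F#–A = B7 all belong to that set. But A–C–E is foreign: the diatonic IV on degree 4 is A, whereas Am comes from E minor. It is labeled iv. But E–G–B–D is foreign: the diatonic I on degree 1 is E, whereas Em7 comes from E minor. It is labeled i7.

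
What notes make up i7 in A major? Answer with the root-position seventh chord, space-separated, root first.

A C E G

i7 is built on scale degree 1, which is A in both A major and its parallel. Stacking thirds in A minor on A gives A–C–E–G.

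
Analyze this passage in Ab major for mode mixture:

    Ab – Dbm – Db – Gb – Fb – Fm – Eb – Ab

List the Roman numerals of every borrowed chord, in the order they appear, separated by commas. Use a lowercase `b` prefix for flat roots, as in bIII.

iv, bVII, bVI

In Ab major the diatonic chords are Ab, Bbm, Cm, Db, Eb, Fm, Gdim. Of the given chords, Ab, Db, Fm and Eb are diatonic. Dbm (Db–Fb–Ab) is not: scale degree 4 in Ab major carries Db (IV). In Ab minor the chord on that degree is Dbm, so here it functions as iv, borrowed from the parallel minor. But Gb (Gb–Bb–Db) is foreign: the diatonic vii° on degree 7 is Gdim, whereas Gb comes from Ab minor. It is labeled bVII. Fb (Fb–Ab–Cb) doesn't fit — on degree 6 Ab major would have Fm (vi). Fb is the degree-6 chord of Ab minor, so it is the borrowed bVI.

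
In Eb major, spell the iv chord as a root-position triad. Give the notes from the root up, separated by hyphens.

iv is built on scale degree 4, which is Ab in both Eb major and its parallel. Stacking thirds in Eb minor on Ab gives Ab–Cb–Eb.

Ab-Cb-Eb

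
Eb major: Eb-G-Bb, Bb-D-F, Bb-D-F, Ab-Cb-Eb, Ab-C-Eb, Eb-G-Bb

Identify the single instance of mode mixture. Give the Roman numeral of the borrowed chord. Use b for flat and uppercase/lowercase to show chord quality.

Eb major has the diatonic set Eb, Fm, Gm, Ab, Bb, Cm, Ddim. Eb–G–Bb = Eb, Bb–D–F = Bb and Ab–C–Eb = Ab all belong to that set. Ab–Cb–Eb doesn't fit — on degree 4 Eb major would have Ab (IV). Abm is the degree-4 chord of Eb minor, so it is the borrowed iv.

iv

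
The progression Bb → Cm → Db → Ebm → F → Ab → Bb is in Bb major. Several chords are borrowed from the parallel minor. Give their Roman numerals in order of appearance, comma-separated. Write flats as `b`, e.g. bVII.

bIII, iv, bVII

Bb major has the diatonic set Bb, Cm, Dm, Eb, F, Gm, Adim. Of the given chords, Bb, Cm and F are diatonic. But Db (Db–F–Ab) is foreign: the diatonic iii on degree 3 is Dm, whereas Db comes from Bb minor. It is labeled bIII. Ebm (Eb–Gb–Bb) is not: scale degree 4 in Bb major carries Eb (IV). In Bb minor the chord on that degree is Ebm, so here it functions as iv, borrowed from the parallel minor. Ab (Ab–C–Eb) doesn't fit — on degree 7 Bb major would have Adim (vii°). Ab is the degree-7 chord of Bb minor, so it is the borrowed bVII.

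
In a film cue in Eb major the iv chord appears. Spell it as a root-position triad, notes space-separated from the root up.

Ab Cb Eb

The root, Ab, is scale degree 4 — the same note in Eb major and Eb minor; only the chord quality changes. Building the minor chord from the parallel minor on Ab: Ab–Cb–Eb.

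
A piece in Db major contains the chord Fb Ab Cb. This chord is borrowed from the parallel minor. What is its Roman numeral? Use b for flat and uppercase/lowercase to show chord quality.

bIII

The root Fb is the lowered 3rd scale degree — diatonically Db major has F there. Fb–Ab–Cb is a major chord — the form found in Db minor, not the diatonic iii (Fm). Borrowed into Db major it is written bIII.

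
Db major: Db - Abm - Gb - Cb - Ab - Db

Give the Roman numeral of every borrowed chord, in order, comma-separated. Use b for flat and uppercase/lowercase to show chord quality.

In Db major the diatonic chords are Db, Ebm, Fm, Gb, Ab, Bbm, Cdim. Db, Gb and Ab all belong to that set. But Abm (Ab–Cb–Eb) is foreign: the diatonic V on degree 5 is Ab, whereas Abm comes from Db minor. It is labeled v. Cb (Cb–Eb–Gb) doesn't fit — on degree 7 Db major would have Cdim (vii°). Cb is the degree-7 chord of Db minor, so it is the borrowed bVII.

v, bVII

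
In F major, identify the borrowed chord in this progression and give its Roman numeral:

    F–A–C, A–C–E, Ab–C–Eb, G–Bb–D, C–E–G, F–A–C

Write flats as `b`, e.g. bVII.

bIII

The diatonic triads in F major are F, Gm, Am, Bb, C, Dm, Edim. F–A–C = F, A–C–E = Am, G–Bb–D = Gm and C–E–G = C are all diatonic. But Ab–C–Eb is foreign: the diatonic iii on degree 3 is Am, whereas Ab comes from F minor. It is labeled bIII.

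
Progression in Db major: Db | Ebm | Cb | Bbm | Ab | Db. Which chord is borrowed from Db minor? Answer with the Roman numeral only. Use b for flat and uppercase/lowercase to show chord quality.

In Db major the diatonic chords are Db, Ebm, Fm, Gb, Ab, Bbm, Cdim. Db, Ebm, Bbm and Ab all belong to that set. Cb (Cb–Eb–Gb) is not: scale degree 7 in Db major carries Cdim (vii°). In Db minor the chord on that degree is Cb, so here it functions as bVII, borrowed from the parallel minor.

bVII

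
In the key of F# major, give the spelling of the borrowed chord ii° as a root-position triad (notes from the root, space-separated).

G# B D

ii° is built on scale degree 2, which is G# in both F# major and its parallel. Stacking thirds in F# minor on G# gives G#–B–D.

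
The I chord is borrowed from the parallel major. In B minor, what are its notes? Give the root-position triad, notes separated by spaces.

The root, B, is scale degree 1 — the same note in B minor and B major; only the chord quality changes. In B major the chord on B is B–D#–F#.

B D# F#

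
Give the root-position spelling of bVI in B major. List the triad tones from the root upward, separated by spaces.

The root of bVI is the lowered 6th degree: G# becomes G. Stacking thirds in B minor on G gives G–B–D.

G B D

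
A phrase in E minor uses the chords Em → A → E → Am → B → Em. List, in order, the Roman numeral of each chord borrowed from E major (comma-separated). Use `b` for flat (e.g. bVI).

E minor has the diatonic set Em, F#dim, G, Am, B, C, D (with V from harmonic minor). Em, Am and B are all diatonic. A (A–C#–E) doesn't fit — on degree 4 E minor would have Am (iv). A is the degree-4 chord of E major, so it is the borrowed IV. But E (E–G#–B) is foreign: the diatonic i on degree 1 is Em, whereas E comes from E major. It is labeled I.

IV, I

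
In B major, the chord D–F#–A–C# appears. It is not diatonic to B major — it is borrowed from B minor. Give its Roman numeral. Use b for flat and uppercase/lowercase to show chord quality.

bIIImaj7

In B major scale degree 3 is D#; D is its lowered form, from B minor. D–F#–A–C# is a major-seventh chord — the form found in B minor, not the diatonic iii (D#m). Borrowed into B major it is written bIIImaj7.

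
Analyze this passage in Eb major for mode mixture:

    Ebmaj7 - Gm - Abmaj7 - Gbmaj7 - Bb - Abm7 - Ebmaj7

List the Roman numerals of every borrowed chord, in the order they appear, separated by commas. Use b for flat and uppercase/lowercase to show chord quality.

bIIImaj7, iv7

Eb major has the diatonic set Eb, Fm, Gm, Ab, Bb, Cm, Ddim. Ebmaj7, Gm, Abmaj7 and Bb are all diatonic. But Gbmaj7 (Gb–Bb–Db–F) is foreign: the diatonic iii on degree 3 is Gm, whereas Gbmaj7 comes from Eb minor. It is labeled bIIImaj7. But Abm7 (Ab–Cb–Eb–Gb) is foreign: the diatonic IV on degree 4 is Ab, whereas Abm7 comes from Eb minor. It is labeled iv7.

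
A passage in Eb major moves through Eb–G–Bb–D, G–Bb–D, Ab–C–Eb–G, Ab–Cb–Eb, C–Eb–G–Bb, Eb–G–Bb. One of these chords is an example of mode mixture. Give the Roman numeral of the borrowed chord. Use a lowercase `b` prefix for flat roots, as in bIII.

iv

The diatonic triads in Eb major are Eb, Fm, Gm, Ab, Bb, Cm, Ddim. Of the given chords, Eb–G–Bb–D = Ebmaj7, G–Bb–D = Gm, Ab–C–Eb–G = Abmaj7, C–Eb–G–Bb = Cm7 and Eb–G–Bb = Eb are diatonic. But Ab–Cb–Eb is foreign: the diatonic IV on degree 4 is Ab, whereas Abm comes from Eb minor. It is labeled iv.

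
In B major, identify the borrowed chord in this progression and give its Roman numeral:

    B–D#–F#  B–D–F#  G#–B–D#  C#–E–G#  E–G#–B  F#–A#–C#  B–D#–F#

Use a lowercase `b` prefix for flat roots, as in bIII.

i

The diatonic triads in B major are B, C#m, D#m, E, F#, G#m, A#dim. Of the given chords, B–D#–F# = B, G#–B–D# = G#m, C#–E–G# = C#m, E–G#–B = E and F#–A#–C# = F# are diatonic. B–D–F# is not: scale degree 1 in B major carries B (I). In B minor the chord on that degree is Bm, so here it functions as i, borrowed from the parallel minor.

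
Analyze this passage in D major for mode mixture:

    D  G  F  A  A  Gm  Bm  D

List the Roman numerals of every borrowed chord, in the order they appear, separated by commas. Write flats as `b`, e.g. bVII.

In D major the diatonic chords are D, Em, F#m, G, A, Bm, C#dim. D, G, A and Bm all belong to that set. But F (F–A–C) is foreign: the diatonic iii on degree 3 is F#m, whereas F comes from D minor. It is labeled bIII. But Gm (G–Bb–D) is foreign: the diatonic IV on degree 4 is G, whereas Gm comes from D minor. It is labeled iv.

bIII, iv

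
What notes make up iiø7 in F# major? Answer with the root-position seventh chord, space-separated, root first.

The root, G#, is scale degree 2 — the same note in F# major and F# minor; only the chord quality changes. In F# minor the chord on G# is G#–B–D–F#.

G# B D F#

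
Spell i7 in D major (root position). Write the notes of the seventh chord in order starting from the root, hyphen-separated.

i7 is built on scale degree 1, which is D in both D major and its parallel. Building the minor-seventh chord from the parallel minor on D: D–F–A–C.

D-F-A-C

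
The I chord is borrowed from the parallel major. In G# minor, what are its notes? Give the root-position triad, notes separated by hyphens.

G#-B#-D#

I is built on scale degree 1, which is G# in both G# minor and its parallel. In G# major the chord on G# is G#–B#–D#.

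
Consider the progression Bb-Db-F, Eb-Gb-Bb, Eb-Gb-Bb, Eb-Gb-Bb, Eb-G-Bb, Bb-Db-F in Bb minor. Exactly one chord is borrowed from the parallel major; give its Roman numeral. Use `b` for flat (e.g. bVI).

IV

In Bb minor (with V from harmonic minor) the diatonic chords are Bbm, Cdim, Db, Ebm, F, Gb, Ab. Bb–Db–F = Bbm and Eb–Gb–Bb = Ebm both belong to that set. Eb–G–Bb is not: scale degree 4 in Bb minor carries Ebm (iv). In Bb major the chord on that degree is Eb, so here it functions as IV, borrowed from the parallel major.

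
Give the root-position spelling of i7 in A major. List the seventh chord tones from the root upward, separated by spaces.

A C E G

i7 is built on scale degree 1, which is A in both A major and its parallel. In A minor the chord on A is A–C–E–G.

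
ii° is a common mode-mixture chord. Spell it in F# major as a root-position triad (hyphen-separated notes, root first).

ii° is built on scale degree 2, which is G# in both F# major and its parallel. Stacking thirds in F# minor on G# gives G#–B–D.

G#-B-D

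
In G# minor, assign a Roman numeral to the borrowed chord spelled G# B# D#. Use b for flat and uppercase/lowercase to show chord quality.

I

The root G# is the diatonic 1st degree of G# minor; the borrowing shows in the chord quality. G#–B#–D# is a major chord — the form found in G# major, not the diatonic i (G#m). Borrowed into G# minor it is written I.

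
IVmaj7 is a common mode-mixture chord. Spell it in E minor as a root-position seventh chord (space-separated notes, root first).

A C# E G#

The root, A, is scale degree 4 — the same note in E minor and E major; only the chord quality changes. Stacking thirds in E major on A gives A–C#–E–G#.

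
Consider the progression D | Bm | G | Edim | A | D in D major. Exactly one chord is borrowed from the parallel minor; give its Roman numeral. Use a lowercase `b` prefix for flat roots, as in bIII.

ii°

In D major the diatonic chords are D, Em, F#m, G, A, Bm, C#dim. Of the given chords, D, Bm, G and A are diatonic. Edim (E–G–Bb) is not: scale degree 2 in D major carries Em (ii). In D minor the chord on that degree is Edim, so here it functions as ii°, borrowed from the parallel minor.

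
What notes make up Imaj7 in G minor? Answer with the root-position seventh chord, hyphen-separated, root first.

The root, G, is scale degree 1 — the same note in G minor and G major; only the chord quality changes. Building the major-seventh chord from the parallel major on G: G–B–D–F#.

G-B-D-F#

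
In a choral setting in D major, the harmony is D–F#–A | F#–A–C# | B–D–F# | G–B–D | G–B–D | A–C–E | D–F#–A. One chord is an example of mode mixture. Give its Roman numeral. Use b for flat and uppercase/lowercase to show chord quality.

The diatonic triads in D major are D, Em, F#m, G, A, Bm, C#dim. D–F#–A = D, F#–A–C# = F#m, B–D–F# = Bm and G–B–D = G all belong to that set. A–C–E is not: scale degree 5 in D major carries A (V). In D minor the chord on that degree is Am, so here it functions as v, borrowed from the parallel minor.

v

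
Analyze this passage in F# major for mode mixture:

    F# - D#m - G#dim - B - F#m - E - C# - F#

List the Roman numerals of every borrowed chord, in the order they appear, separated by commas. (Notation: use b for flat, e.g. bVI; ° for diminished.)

ii°, i, bVII

F# major has the diatonic set F#, G#m, A#m, B, C#, D#m, E#dim. F#, D#m, B and C# all belong to that set. G#dim (G#–B–D) is not: scale degree 2 in F# major carries G#m (ii). In F# minor the chord on that degree is G#dim, so here it functions as ii°, borrowed from the parallel minor. But F#m (F#–A–C#) is foreign: the diatonic I on degree 1 is F#, whereas F#m comes from F# minor. It is labeled i. E (E–G#–B) doesn't fit — on degree 7 F# major would have E#dim (vii°). E is the degree-7 chord of F# minor, so it is the borrowed bVII.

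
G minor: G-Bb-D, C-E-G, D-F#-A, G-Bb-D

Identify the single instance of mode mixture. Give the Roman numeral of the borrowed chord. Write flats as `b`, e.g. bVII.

G minor has the diatonic set Gm, Adim, Bb, Cm, D, Eb, F (with V from harmonic minor). Of the given chords, G–Bb–D = Gm and D–F#–A = D are diatonic. C–E–G is not: scale degree 4 in G minor carries Cm (iv). In G major the chord on that degree is C, so here it functions as IV, borrowed from the parallel major.

IV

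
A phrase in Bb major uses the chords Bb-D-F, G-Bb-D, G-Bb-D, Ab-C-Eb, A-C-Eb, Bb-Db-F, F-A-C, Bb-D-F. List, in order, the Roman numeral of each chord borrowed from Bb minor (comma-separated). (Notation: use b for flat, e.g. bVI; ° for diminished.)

bVII, i

In Bb major the diatonic chords are Bb, Cm, Dm, Eb, F, Gm, Adim. Bb–D–F = Bb, G–Bb–D = Gm, A–C–Eb = Adim and F–A–C = F all belong to that set. But Ab–C–Eb is foreign: the diatonic vii° on degree 7 is Adim, whereas Ab comes from Bb minor. It is labeled bVII. But Bb–Db–F is foreign: the diatonic I on degree 1 is Bb, whereas Bbm comes from Bb minor. It is labeled i.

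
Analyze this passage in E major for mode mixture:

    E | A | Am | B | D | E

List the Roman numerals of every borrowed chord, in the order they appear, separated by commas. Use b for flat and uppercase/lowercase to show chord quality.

In E major the diatonic chords are E, F#m, G#m, A, B, C#m, D#dim. E, A and B are all diatonic. But Am (A–C–E) is foreign: the diatonic IV on degree 4 is A, whereas Am comes from E minor. It is labeled iv. D (D–F#–A) is not: scale degree 7 in E major carries D#dim (vii°). In E minor the chord on that degree is D, so here it functions as bVII, borrowed from the parallel minor.

iv, bVII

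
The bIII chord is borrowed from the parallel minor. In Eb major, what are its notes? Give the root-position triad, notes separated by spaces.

bIII is built on the lowered scale degree 3. In Eb major degree 3 is G; lowered it becomes Gb. In Eb minor the chord on Gb is Gb–Bb–Db.

Gb Bb Db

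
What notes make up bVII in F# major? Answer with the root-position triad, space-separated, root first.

Scale degree 7 in F# major is E#. bVII uses the lowered form, E, taken from F# minor. Stacking thirds in F# minor on E gives E–G#–B.

E G# B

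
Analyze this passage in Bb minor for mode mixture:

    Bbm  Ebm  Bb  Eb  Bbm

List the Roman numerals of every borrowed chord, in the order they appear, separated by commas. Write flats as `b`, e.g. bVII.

The diatonic triads in Bb minor (with V from harmonic minor) are Bbm, Cdim, Db, Ebm, F, Gb, Ab. Bbm and Ebm are both diatonic. Bb (Bb–D–F) is not: scale degree 1 in Bb minor carries Bbm (i). In Bb major the chord on that degree is Bb, so here it functions as I, borrowed from the parallel major. Eb (Eb–G–Bb) doesn't fit — on degree 4 Bb minor would have Ebm (iv). Eb is the degree-4 chord of Bb major, so it is the borrowed IV.

I, IV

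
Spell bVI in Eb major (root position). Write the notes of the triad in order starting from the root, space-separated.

Cb Eb Gb

The root of bVI is the lowered 6th degree: C becomes Cb. Stacking thirds in Eb minor on Cb gives Cb–Eb–Gb.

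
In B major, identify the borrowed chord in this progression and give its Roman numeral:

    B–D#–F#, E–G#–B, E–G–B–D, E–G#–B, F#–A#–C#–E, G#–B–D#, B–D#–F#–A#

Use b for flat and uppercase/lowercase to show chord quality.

iv7

The diatonic triads in B major are B, C#m, D#m, E, F#, G#m, A#dim. B–D#–F# = B, E–G#–B = E, F#–A#–C#–E = F#7, G#–B–D# = G#m and B–D#–F#–A# = Bmaj7 all belong to that set. E–G–B–D doesn't fit — on degree 4 B major would have E (IV). Em7 is the degree-4 chord of B minor, so it is the borrowed iv7.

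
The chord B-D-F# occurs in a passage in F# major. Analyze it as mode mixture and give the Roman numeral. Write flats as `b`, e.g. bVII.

iv

The root B is the diatonic 4th degree of F# major; the borrowing shows in the chord quality. Diatonically F# major has B (IV) on that degree; B–D–F# is instead the minor chord native to F# minor, so it takes the label iv.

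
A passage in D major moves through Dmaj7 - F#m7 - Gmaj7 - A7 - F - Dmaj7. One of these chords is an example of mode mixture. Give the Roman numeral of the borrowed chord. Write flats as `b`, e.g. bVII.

bIII

D major has the diatonic set D, Em, F#m, G, A, Bm, C#dim. Dmaj7, F#m7, Gmaj7 and A7 are all diatonic. F (F–A–C) doesn't fit — on degree 3 D major would have F#m (iii). F is the degree-3 chord of D minor, so it is the borrowed bIII.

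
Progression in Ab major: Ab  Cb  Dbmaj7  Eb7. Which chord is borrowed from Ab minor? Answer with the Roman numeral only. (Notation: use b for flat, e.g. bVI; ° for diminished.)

bIII

In Ab major the diatonic chords are Ab, Bbm, Cm, Db, Eb, Fm, Gdim. Ab, Dbmaj7 and Eb7 are all diatonic. But Cb (Cb–Eb–Gb) is foreign: the diatonic iii on degree 3 is Cm, whereas Cb comes from Ab minor. It is labeled bIII.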